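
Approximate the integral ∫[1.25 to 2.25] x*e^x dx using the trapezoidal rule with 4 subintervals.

f(x) = x*e^x
a = 1.25, b = 2.25, n = 4
h = (b - a)/n = 0.250000

Trapezoidal rule: (h/2)[f(x₀) + 2f(x₁) + 2f(x₂) + ... + f(xₙ)]

x_0 = 1.2500, f(x_0) = 4.362929, coefficient = 1
x_1 = 1.5000, f(x_1) = 6.722534, coefficient = 2
x_2 = 1.7500, f(x_2) = 10.070555, coefficient = 2
x_3 = 2.0000, f(x_3) = 14.778112, coefficient = 2
x_4 = 2.2500, f(x_4) = 21.347406, coefficient = 1

I ≈ (0.250000/2) × 88.852735 = 11.106592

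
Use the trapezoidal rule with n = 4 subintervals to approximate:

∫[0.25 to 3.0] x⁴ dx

f(x) = x⁴
a = 0.25, b = 3.0, n = 4
h = (b - a)/n = 0.687500

Trapezoidal rule: (h/2)[f(x₀) + 2f(x₁) + 2f(x₂) + ... + f(xₙ)]

x_0 = 0.2500, f(x_0) = 0.003906, coefficient = 1
x_1 = 0.9375, f(x_1) = 0.772476, coefficient = 2
x_2 = 1.6250, f(x_2) = 6.972900, coefficient = 2
x_3 = 2.3125, f(x_3) = 28.597427, coefficient = 2
x_4 = 3.0000, f(x_4) = 81.000000, coefficient = 1

I ≈ (0.687500/2) × 153.689514 = 52.830770
Exact value: 48.599805
Error: 4.230966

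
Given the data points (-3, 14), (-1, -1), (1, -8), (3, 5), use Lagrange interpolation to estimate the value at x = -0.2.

Lagrange interpolation formula:
P(x) = Σ yᵢ × Lᵢ(x)
where Lᵢ(x) = Π_{j≠i} (x - xⱼ)/(xᵢ - xⱼ)

L_0(-0.2) = (-0.2 - (-1))/(-3 - (-1)) × (-0.2 - 1)/(-3 - 1) × (-0.2 - 3)/(-3 - 3) = -0.064000
L_1(-0.2) = (-0.2 - (-3))/(-1 - (-3)) × (-0.2 - 1)/(-1 - 1) × (-0.2 - 3)/(-1 - 3) = 0.672000
L_2(-0.2) = (-0.2 - (-3))/(1 - (-3)) × (-0.2 - (-1))/(1 - (-1)) × (-0.2 - 3)/(1 - 3) = 0.448000
L_3(-0.2) = (-0.2 - (-3))/(3 - (-3)) × (-0.2 - (-1))/(3 - (-1)) × (-0.2 - 1)/(3 - 1) = -0.056000

P(-0.2) = 14×L_0(-0.2) + (-1)×L_1(-0.2) + (-8)×L_2(-0.2) + 5×L_3(-0.2)
P(-0.2) = -5.432000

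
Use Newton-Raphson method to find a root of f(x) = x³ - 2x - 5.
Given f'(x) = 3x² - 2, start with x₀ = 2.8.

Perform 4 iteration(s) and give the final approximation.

f(x) = x³ - 2x - 5
f'(x) = 3x² - 2
x₀ = 2.8

Newton-Raphson formula: x_{n+1} = x_n - f(x_n)/f'(x_n)

Iteration 1:
  f(2.800000) = 11.352000
  f'(2.800000) = 21.520000
  x_1 = 2.800000 - 11.352000/21.520000 = 2.272491
Iteration 2:
  f(2.272491) = 2.190647
  f'(2.272491) = 13.492642
  x_2 = 2.272491 - 2.190647/13.492642 = 2.110132
Iteration 3:
  f(2.110132) = 0.175431
  f'(2.110132) = 11.357972
  x_3 = 2.110132 - 0.175431/11.357972 = 2.094686
Iteration 4:
  f(2.094686) = 0.001507
  f'(2.094686) = 11.163134
  x_4 = 2.094686 - 0.001507/11.163134 = 2.094551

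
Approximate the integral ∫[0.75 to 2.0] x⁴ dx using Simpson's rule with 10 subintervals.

f(x) = x⁴
a = 0.75, b = 2.0, n = 10
h = (b - a)/n = 0.125000

Simpson's rule: (h/3)[f(x₀) + 4f(x₁) + 2f(x₂) + ... + f(xₙ)]

x_0 = 0.7500, f(x_0) = 0.316406, coefficient = 1
x_1 = 0.8750, f(x_1) = 0.586182, coefficient = 4
x_2 = 1.0000, f(x_2) = 1.000000, coefficient = 2
x_3 = 1.1250, f(x_3) = 1.601807, coefficient = 4
x_4 = 1.2500, f(x_4) = 2.441406, coefficient = 2
x_5 = 1.3750, f(x_5) = 3.574463, coefficient = 4
x_6 = 1.5000, f(x_6) = 5.062500, coefficient = 2
x_7 = 1.6250, f(x_7) = 6.972900, coefficient = 4
x_8 = 1.7500, f(x_8) = 9.378906, coefficient = 2
x_9 = 1.8750, f(x_9) = 12.359619, coefficient = 4
x_10 = 2.0000, f(x_10) = 16.000000, coefficient = 1

I ≈ (0.125000/3) × 152.461914 = 6.352580
Exact value: 6.352539
Error: 0.000041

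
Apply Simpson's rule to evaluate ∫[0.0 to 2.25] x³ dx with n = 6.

f(x) = x³
a = 0.0, b = 2.25, n = 6
h = (b - a)/n = 0.375000

Simpson's rule: (h/3)[f(x₀) + 4f(x₁) + 2f(x₂) + ... + f(xₙ)]

x_0 = 0.0000, f(x_0) = 0.000000, coefficient = 1
x_1 = 0.3750, f(x_1) = 0.052734, coefficient = 4
x_2 = 0.7500, f(x_2) = 0.421875, coefficient = 2
x_3 = 1.1250, f(x_3) = 1.423828, coefficient = 4
x_4 = 1.5000, f(x_4) = 3.375000, coefficient = 2
x_5 = 1.8750, f(x_5) = 6.591797, coefficient = 4
x_6 = 2.2500, f(x_6) = 11.390625, coefficient = 1

I ≈ (0.375000/3) × 51.257812 = 6.407227
Exact value: 6.407227
Error: 0.000000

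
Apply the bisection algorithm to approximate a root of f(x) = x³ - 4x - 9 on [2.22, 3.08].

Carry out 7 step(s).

f(x) = x³ - 4x - 9
Initial interval: [2.22, 3.08]

Iteration 1:
  c_1 = (2.220000 + 3.080000)/2 = 2.650000
  f(c_1) = f(2.650000) = -0.990375
  f(a) × f(c) ≥ 0, new interval: [2.650000, 3.080000]
Iteration 2:
  c_2 = (2.650000 + 3.080000)/2 = 2.865000
  f(c_2) = f(2.865000) = 3.056565
  f(a) × f(c) < 0, new interval: [2.650000, 2.865000]
Iteration 3:
  c_3 = (2.650000 + 2.865000)/2 = 2.757500
  f(c_3) = f(2.757500) = 0.937496
  f(a) × f(c) < 0, new interval: [2.650000, 2.757500]
Iteration 4:
  c_4 = (2.650000 + 2.757500)/2 = 2.703750
  f(c_4) = f(2.703750) = -0.049874
  f(a) × f(c) ≥ 0, new interval: [2.703750, 2.757500]
Iteration 5:
  c_5 = (2.703750 + 2.757500)/2 = 2.730625
  f(c_5) = f(2.730625) = 0.437894
  f(a) × f(c) < 0, new interval: [2.703750, 2.730625]
Iteration 6:
  c_6 = (2.703750 + 2.730625)/2 = 2.717188
  f(c_6) = f(2.717188) = 0.192539
  f(a) × f(c) < 0, new interval: [2.703750, 2.717188]
Iteration 7:
  c_7 = (2.703750 + 2.717188)/2 = 2.710469
  f(c_7) = f(2.710469) = 0.070965
  f(a) × f(c) < 0, new interval: [2.703750, 2.710469]

After 7 iteration(s), the approximation is c_7 = 2.710469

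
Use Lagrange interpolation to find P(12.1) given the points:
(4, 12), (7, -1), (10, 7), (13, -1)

Lagrange interpolation formula:
P(x) = Σ yᵢ × Lᵢ(x)
where Lᵢ(x) = Π_{j≠i} (x - xⱼ)/(xᵢ - xⱼ)

L_0(12.1) = (12.1 - 7)/(4 - 7) × (12.1 - 10)/(4 - 10) × (12.1 - 13)/(4 - 13) = 0.059500
L_1(12.1) = (12.1 - 4)/(7 - 4) × (12.1 - 10)/(7 - 10) × (12.1 - 13)/(7 - 13) = -0.283500
L_2(12.1) = (12.1 - 4)/(10 - 4) × (12.1 - 7)/(10 - 7) × (12.1 - 13)/(10 - 13) = 0.688500
L_3(12.1) = (12.1 - 4)/(13 - 4) × (12.1 - 7)/(13 - 7) × (12.1 - 10)/(13 - 10) = 0.535500

P(12.1) = 12×L_0(12.1) + (-1)×L_1(12.1) + 7×L_2(12.1) + (-1)×L_3(12.1)
P(12.1) = 5.281500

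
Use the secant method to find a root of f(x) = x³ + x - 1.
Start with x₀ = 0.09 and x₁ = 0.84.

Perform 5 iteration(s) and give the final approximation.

f(x) = x³ + x - 1
x₀ = 0.09, x₁ = 0.84

Secant formula: x_{n+1} = x_n - f(x_n)(x_n - x_{n-1})/(f(x_n) - f(x_{n-1}))

Iteration 1:
  f(0.090000) = -0.909271
  f(0.840000) = 0.432704
  x_2 = 0.840000 - 0.432704×(0.840000 - 0.090000)/(0.432704 - (-0.909271))
       = 0.598171
Iteration 2:
  f(0.840000) = 0.432704
  f(0.598171) = -0.187798
  x_3 = 0.598171 - (-0.187798)×(0.598171 - 0.840000)/(-0.187798 - 0.432704)
       = 0.671362
Iteration 3:
  f(0.598171) = -0.187798
  f(0.671362) = -0.026037
  x_4 = 0.671362 - (-0.026037)×(0.671362 - 0.598171)/(-0.026037 - (-0.187798))
       = 0.683143
Iteration 4:
  f(0.671362) = -0.026037
  f(0.683143) = 0.001955
  x_5 = 0.683143 - 0.001955×(0.683143 - 0.671362)/(0.001955 - (-0.026037))
       = 0.682320
Iteration 5:
  f(0.683143) = 0.001955
  f(0.682320) = -0.000018
  x_6 = 0.682320 - (-0.000018)×(0.682320 - 0.683143)/(-0.000018 - 0.001955)
       = 0.682328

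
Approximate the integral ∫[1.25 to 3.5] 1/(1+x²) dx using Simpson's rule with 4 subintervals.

f(x) = 1/(1+x²)
a = 1.25, b = 3.5, n = 4
h = (b - a)/n = 0.562500

Simpson's rule: (h/3)[f(x₀) + 4f(x₁) + 2f(x₂) + ... + f(xₙ)]

x_0 = 1.2500, f(x_0) = 0.390244, coefficient = 1
x_1 = 1.8125, f(x_1) = 0.233364, coefficient = 4
x_2 = 2.3750, f(x_2) = 0.150588, coefficient = 2
x_3 = 2.9375, f(x_3) = 0.103854, coefficient = 4
x_4 = 3.5000, f(x_4) = 0.075472, coefficient = 1

I ≈ (0.562500/3) × 2.115763 = 0.396706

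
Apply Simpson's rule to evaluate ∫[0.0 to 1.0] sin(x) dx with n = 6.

f(x) = sin(x)
a = 0.0, b = 1.0, n = 6
h = (b - a)/n = 0.166667

Simpson's rule: (h/3)[f(x₀) + 4f(x₁) + 2f(x₂) + ... + f(xₙ)]

x_0 = 0.0000, f(x_0) = 0.000000, coefficient = 1
x_1 = 0.1667, f(x_1) = 0.165896, coefficient = 4
x_2 = 0.3333, f(x_2) = 0.327195, coefficient = 2
x_3 = 0.5000, f(x_3) = 0.479426, coefficient = 4
x_4 = 0.6667, f(x_4) = 0.618370, coefficient = 2
x_5 = 0.8333, f(x_5) = 0.740177, coefficient = 4
x_6 = 1.0000, f(x_6) = 0.841471, coefficient = 1

I ≈ (0.166667/3) × 8.274594 = 0.459700
Exact value: 0.459698
Error: 0.000002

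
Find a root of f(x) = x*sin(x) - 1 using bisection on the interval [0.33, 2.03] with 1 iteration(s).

f(x) = x*sin(x) - 1
Initial interval: [0.33, 2.03]

Iteration 1:
  c_1 = (0.330000 + 2.030000)/2 = 1.180000
  f(c_1) = f(1.180000) = 0.091035
  f(a) × f(c) < 0, new interval: [0.330000, 1.180000]

After 1 iteration(s), the approximation is c_1 = 1.180000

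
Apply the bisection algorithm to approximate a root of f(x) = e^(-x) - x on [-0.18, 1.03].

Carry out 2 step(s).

f(x) = e^(-x) - x
Initial interval: [-0.18, 1.03]

Iteration 1:
  c_1 = (-0.180000 + 1.030000)/2 = 0.425000
  f(c_1) = f(0.425000) = 0.228770
  f(a) × f(c) ≥ 0, new interval: [0.425000, 1.030000]
Iteration 2:
  c_2 = (0.425000 + 1.030000)/2 = 0.727500
  f(c_2) = f(0.727500) = -0.244385
  f(a) × f(c) < 0, new interval: [0.425000, 0.727500]

After 2 iteration(s), the approximation is c_2 = 0.727500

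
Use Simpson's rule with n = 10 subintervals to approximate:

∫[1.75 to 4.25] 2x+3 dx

f(x) = 2x+3
a = 1.75, b = 4.25, n = 10
h = (b - a)/n = 0.250000

Simpson's rule: (h/3)[f(x₀) + 4f(x₁) + 2f(x₂) + ... + f(xₙ)]

x_0 = 1.7500, f(x_0) = 6.500000, coefficient = 1
x_1 = 2.0000, f(x_1) = 7.000000, coefficient = 4
x_2 = 2.2500, f(x_2) = 7.500000, coefficient = 2
x_3 = 2.5000, f(x_3) = 8.000000, coefficient = 4
x_4 = 2.7500, f(x_4) = 8.500000, coefficient = 2
x_5 = 3.0000, f(x_5) = 9.000000, coefficient = 4
x_6 = 3.2500, f(x_6) = 9.500000, coefficient = 2
x_7 = 3.5000, f(x_7) = 10.000000, coefficient = 4
x_8 = 3.7500, f(x_8) = 10.500000, coefficient = 2
x_9 = 4.0000, f(x_9) = 11.000000, coefficient = 4
x_10 = 4.2500, f(x_10) = 11.500000, coefficient = 1

I ≈ (0.250000/3) × 270.000000 = 22.500000
Exact value: 22.500000
Error: 0.000000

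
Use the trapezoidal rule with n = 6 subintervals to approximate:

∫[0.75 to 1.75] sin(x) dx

f(x) = sin(x)
a = 0.75, b = 1.75, n = 6
h = (b - a)/n = 0.166667

Trapezoidal rule: (h/2)[f(x₀) + 2f(x₁) + 2f(x₂) + ... + f(xₙ)]

x_0 = 0.7500, f(x_0) = 0.681639, coefficient = 1
x_1 = 0.9167, f(x_1) = 0.793578, coefficient = 2
x_2 = 1.0833, f(x_2) = 0.883524, coefficient = 2
x_3 = 1.2500, f(x_3) = 0.948985, coefficient = 2
x_4 = 1.4167, f(x_4) = 0.988146, coefficient = 2
x_5 = 1.5833, f(x_5) = 0.999921, coefficient = 2
x_6 = 1.7500, f(x_6) = 0.983986, coefficient = 1

I ≈ (0.166667/2) × 10.893931 = 0.907828
Exact value: 0.909935
Error: 0.002107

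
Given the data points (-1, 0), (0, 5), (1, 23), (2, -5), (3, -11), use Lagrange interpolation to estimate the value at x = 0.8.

Lagrange interpolation formula:
P(x) = Σ yᵢ × Lᵢ(x)
where Lᵢ(x) = Π_{j≠i} (x - xⱼ)/(xᵢ - xⱼ)

L_0(0.8) = (0.8 - 0)/(-1 - 0) × (0.8 - 1)/(-1 - 1) × (0.8 - 2)/(-1 - 2) × (0.8 - 3)/(-1 - 3) = -0.017600
L_1(0.8) = (0.8 - (-1))/(0 - (-1)) × (0.8 - 1)/(0 - 1) × (0.8 - 2)/(0 - 2) × (0.8 - 3)/(0 - 3) = 0.158400
L_2(0.8) = (0.8 - (-1))/(1 - (-1)) × (0.8 - 0)/(1 - 0) × (0.8 - 2)/(1 - 2) × (0.8 - 3)/(1 - 3) = 0.950400
L_3(0.8) = (0.8 - (-1))/(2 - (-1)) × (0.8 - 0)/(2 - 0) × (0.8 - 1)/(2 - 1) × (0.8 - 3)/(2 - 3) = -0.105600
L_4(0.8) = (0.8 - (-1))/(3 - (-1)) × (0.8 - 0)/(3 - 0) × (0.8 - 1)/(3 - 1) × (0.8 - 2)/(3 - 2) = 0.014400

P(0.8) = 0×L_0(0.8) + 5×L_1(0.8) + 23×L_2(0.8) + (-5)×L_3(0.8) + (-11)×L_4(0.8)
P(0.8) = 23.020800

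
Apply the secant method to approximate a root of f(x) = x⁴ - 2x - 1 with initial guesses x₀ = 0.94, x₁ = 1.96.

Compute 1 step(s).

f(x) = x⁴ - 2x - 1
x₀ = 0.94, x₁ = 1.96

Secant formula: x_{n+1} = x_n - f(x_n)(x_n - x_{n-1})/(f(x_n) - f(x_{n-1}))

Iteration 1:
  f(0.940000) = -2.099251
  f(1.960000) = 9.837891
  x_2 = 1.960000 - 9.837891×(1.960000 - 0.940000)/(9.837891 - (-2.099251))
       = 1.119376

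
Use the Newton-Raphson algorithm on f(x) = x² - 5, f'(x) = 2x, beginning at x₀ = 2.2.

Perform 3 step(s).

f(x) = x² - 5
f'(x) = 2x
x₀ = 2.2

Newton-Raphson formula: x_{n+1} = x_n - f(x_n)/f'(x_n)

Iteration 1:
  f(2.200000) = -0.160000
  f'(2.200000) = 4.400000
  x_1 = 2.200000 - (-0.160000)/4.400000 = 2.236364
Iteration 2:
  f(2.236364) = 0.001322
  f'(2.236364) = 4.472727
  x_2 = 2.236364 - 0.001322/4.472727 = 2.236068
Iteration 3:
  f(2.236068) = 0.000000
  f'(2.236068) = 4.472136
  x_3 = 2.236068 - 0.000000/4.472136 = 2.236068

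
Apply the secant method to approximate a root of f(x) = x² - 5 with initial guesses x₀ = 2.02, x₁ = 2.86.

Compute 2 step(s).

f(x) = x² - 5
x₀ = 2.02, x₁ = 2.86

Secant formula: x_{n+1} = x_n - f(x_n)(x_n - x_{n-1})/(f(x_n) - f(x_{n-1}))

Iteration 1:
  f(2.020000) = -0.919600
  f(2.860000) = 3.179600
  x_2 = 2.860000 - 3.179600×(2.860000 - 2.020000)/(3.179600 - (-0.919600))
       = 2.208443
Iteration 2:
  f(2.860000) = 3.179600
  f(2.208443) = -0.122781
  x_3 = 2.208443 - (-0.122781)×(2.208443 - 2.860000)/(-0.122781 - 3.179600)
       = 2.232667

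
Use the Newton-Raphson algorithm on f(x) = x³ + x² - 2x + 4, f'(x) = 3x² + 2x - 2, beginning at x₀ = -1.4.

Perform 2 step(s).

f(x) = x³ + x² - 2x + 4
f'(x) = 3x² + 2x - 2
x₀ = -1.4

Newton-Raphson formula: x_{n+1} = x_n - f(x_n)/f'(x_n)

Iteration 1:
  f(-1.400000) = 6.016000
  f'(-1.400000) = 1.080000
  x_1 = -1.400000 - 6.016000/1.080000 = -6.970370
Iteration 2:
  f(-6.970370) = -272.136051
  f'(-6.970370) = 129.817449
  x_2 = -6.970370 - (-272.136051)/129.817449 = -4.874072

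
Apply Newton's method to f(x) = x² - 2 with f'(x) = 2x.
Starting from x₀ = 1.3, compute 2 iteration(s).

f(x) = x² - 2
f'(x) = 2x
x₀ = 1.3

Newton-Raphson formula: x_{n+1} = x_n - f(x_n)/f'(x_n)

Iteration 1:
  f(1.300000) = -0.310000
  f'(1.300000) = 2.600000
  x_1 = 1.300000 - (-0.310000)/2.600000 = 1.419231
Iteration 2:
  f(1.419231) = 0.014216
  f'(1.419231) = 2.838462
  x_2 = 1.419231 - 0.014216/2.838462 = 1.414222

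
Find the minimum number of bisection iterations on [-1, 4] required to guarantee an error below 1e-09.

We need (b-a)/2^n ≤ 1e-09
(4 - (-1))/2^n ≤ 1e-09
5/2^n ≤ 1e-09
2^n ≥ 5000000000
n ≥ log₂(5000000000) = 32.22
n ≥ 33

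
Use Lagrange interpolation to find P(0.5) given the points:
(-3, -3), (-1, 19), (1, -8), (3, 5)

Lagrange interpolation formula:
P(x) = Σ yᵢ × Lᵢ(x)
where Lᵢ(x) = Π_{j≠i} (x - xⱼ)/(xᵢ - xⱼ)

L_0(0.5) = (0.5 - (-1))/(-3 - (-1)) × (0.5 - 1)/(-3 - 1) × (0.5 - 3)/(-3 - 3) = -0.039062
L_1(0.5) = (0.5 - (-3))/(-1 - (-3)) × (0.5 - 1)/(-1 - 1) × (0.5 - 3)/(-1 - 3) = 0.273438
L_2(0.5) = (0.5 - (-3))/(1 - (-3)) × (0.5 - (-1))/(1 - (-1)) × (0.5 - 3)/(1 - 3) = 0.820312
L_3(0.5) = (0.5 - (-3))/(3 - (-3)) × (0.5 - (-1))/(3 - (-1)) × (0.5 - 1)/(3 - 1) = -0.054688

P(0.5) = (-3)×L_0(0.5) + 19×L_1(0.5) + (-8)×L_2(0.5) + 5×L_3(0.5)
P(0.5) = -1.523438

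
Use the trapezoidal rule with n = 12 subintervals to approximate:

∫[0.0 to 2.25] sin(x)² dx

f(x) = sin(x)²
a = 0.0, b = 2.25, n = 12
h = (b - a)/n = 0.187500

Trapezoidal rule: (h/2)[f(x₀) + 2f(x₁) + 2f(x₂) + ... + f(xₙ)]

x_0 = 0.0000, f(x_0) = 0.000000, coefficient = 1
x_1 = 0.1875, f(x_1) = 0.034746, coefficient = 2
x_2 = 0.3750, f(x_2) = 0.134156, coefficient = 2
x_3 = 0.5625, f(x_3) = 0.284412, coefficient = 2
x_4 = 0.7500, f(x_4) = 0.464631, coefficient = 2
x_5 = 0.9375, f(x_5) = 0.649767, coefficient = 2
x_6 = 1.1250, f(x_6) = 0.814087, coefficient = 2
x_7 = 1.3125, f(x_7) = 0.934754, coefficient = 2
x_8 = 1.5000, f(x_8) = 0.994996, coefficient = 2
x_9 = 1.6875, f(x_9) = 0.986442, coefficient = 2
x_10 = 1.8750, f(x_10) = 0.910280, coefficient = 2
x_11 = 2.0625, f(x_11) = 0.777095, coefficient = 2
x_12 = 2.2500, f(x_12) = 0.605398, coefficient = 1

I ≈ (0.187500/2) × 14.576127 = 1.366512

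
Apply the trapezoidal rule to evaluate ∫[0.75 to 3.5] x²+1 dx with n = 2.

f(x) = x²+1
a = 0.75, b = 3.5, n = 2
h = (b - a)/n = 1.375000

Trapezoidal rule: (h/2)[f(x₀) + 2f(x₁) + 2f(x₂) + ... + f(xₙ)]

x_0 = 0.7500, f(x_0) = 1.562500, coefficient = 1
x_1 = 2.1250, f(x_1) = 5.515625, coefficient = 2
x_2 = 3.5000, f(x_2) = 13.250000, coefficient = 1

I ≈ (1.375000/2) × 25.843750 = 17.767578
Exact value: 16.901042
Error: 0.866536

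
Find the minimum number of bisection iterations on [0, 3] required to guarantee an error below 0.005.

We need (b-a)/2^n ≤ 0.005
(3 - 0)/2^n ≤ 0.005
3/2^n ≤ 0.005
2^n ≥ 600
n ≥ log₂(600) = 9.23
n ≥ 10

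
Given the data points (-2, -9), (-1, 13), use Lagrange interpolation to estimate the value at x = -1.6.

Lagrange interpolation formula:
P(x) = Σ yᵢ × Lᵢ(x)
where Lᵢ(x) = Π_{j≠i} (x - xⱼ)/(xᵢ - xⱼ)

L_0(-1.6) = (-1.6 - (-1))/(-2 - (-1)) = 0.600000
L_1(-1.6) = (-1.6 - (-2))/(-1 - (-2)) = 0.400000

P(-1.6) = (-9)×L_0(-1.6) + 13×L_1(-1.6)
P(-1.6) = -0.200000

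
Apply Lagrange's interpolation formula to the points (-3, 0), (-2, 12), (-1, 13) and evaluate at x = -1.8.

Lagrange interpolation formula:
P(x) = Σ yᵢ × Lᵢ(x)
where Lᵢ(x) = Π_{j≠i} (x - xⱼ)/(xᵢ - xⱼ)

L_0(-1.8) = (-1.8 - (-2))/(-3 - (-2)) × (-1.8 - (-1))/(-3 - (-1)) = -0.080000
L_1(-1.8) = (-1.8 - (-3))/(-2 - (-3)) × (-1.8 - (-1))/(-2 - (-1)) = 0.960000
L_2(-1.8) = (-1.8 - (-3))/(-1 - (-3)) × (-1.8 - (-2))/(-1 - (-2)) = 0.120000

P(-1.8) = 0×L_0(-1.8) + 12×L_1(-1.8) + 13×L_2(-1.8)
P(-1.8) = 13.080000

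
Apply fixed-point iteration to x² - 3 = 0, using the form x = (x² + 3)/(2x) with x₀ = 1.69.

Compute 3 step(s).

Equation: x² - 3 = 0
Fixed-point form: x = (x² + 3)/(2x)
x₀ = 1.69

x_1 = g(1.690000) = 1.732574
x_2 = g(1.732574) = 1.732051
x_3 = g(1.732051) = 1.732051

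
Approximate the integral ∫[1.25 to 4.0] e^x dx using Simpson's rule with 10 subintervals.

f(x) = e^x
a = 1.25, b = 4.0, n = 10
h = (b - a)/n = 0.275000

Simpson's rule: (h/3)[f(x₀) + 4f(x₁) + 2f(x₂) + ... + f(xₙ)]

x_0 = 1.2500, f(x_0) = 3.490343, coefficient = 1
x_1 = 1.5250, f(x_1) = 4.595144, coefficient = 4
x_2 = 1.8000, f(x_2) = 6.049647, coefficient = 2
x_3 = 2.0750, f(x_3) = 7.964546, coefficient = 4
x_4 = 2.3500, f(x_4) = 10.485570, coefficient = 2
x_5 = 2.6250, f(x_5) = 13.804574, coefficient = 4
x_6 = 2.9000, f(x_6) = 18.174145, coefficient = 2
x_7 = 3.1750, f(x_7) = 23.926820, coefficient = 4
x_8 = 3.4500, f(x_8) = 31.500392, coefficient = 2
x_9 = 3.7250, f(x_9) = 41.471233, coefficient = 4
x_10 = 4.0000, f(x_10) = 54.598150, coefficient = 1

I ≈ (0.275000/3) × 557.557270 = 51.109416
Exact value: 51.107807
Error: 0.001609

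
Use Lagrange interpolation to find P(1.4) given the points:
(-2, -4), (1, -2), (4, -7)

Lagrange interpolation formula:
P(x) = Σ yᵢ × Lᵢ(x)
where Lᵢ(x) = Π_{j≠i} (x - xⱼ)/(xᵢ - xⱼ)

L_0(1.4) = (1.4 - 1)/(-2 - 1) × (1.4 - 4)/(-2 - 4) = -0.057778
L_1(1.4) = (1.4 - (-2))/(1 - (-2)) × (1.4 - 4)/(1 - 4) = 0.982222
L_2(1.4) = (1.4 - (-2))/(4 - (-2)) × (1.4 - 1)/(4 - 1) = 0.075556

P(1.4) = (-4)×L_0(1.4) + (-2)×L_1(1.4) + (-7)×L_2(1.4)
P(1.4) = -2.262222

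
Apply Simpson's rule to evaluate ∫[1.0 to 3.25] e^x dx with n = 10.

f(x) = e^x
a = 1.0, b = 3.25, n = 10
h = (b - a)/n = 0.225000

Simpson's rule: (h/3)[f(x₀) + 4f(x₁) + 2f(x₂) + ... + f(xₙ)]

x_0 = 1.0000, f(x_0) = 2.718282, coefficient = 1
x_1 = 1.2250, f(x_1) = 3.404166, coefficient = 4
x_2 = 1.4500, f(x_2) = 4.263115, coefficient = 2
x_3 = 1.6750, f(x_3) = 5.338795, coefficient = 4
x_4 = 1.9000, f(x_4) = 6.685894, coefficient = 2
x_5 = 2.1250, f(x_5) = 8.372897, coefficient = 4
x_6 = 2.3500, f(x_6) = 10.485570, coefficient = 2
x_7 = 2.5750, f(x_7) = 13.131317, coefficient = 4
x_8 = 2.8000, f(x_8) = 16.444647, coefficient = 2
x_9 = 3.0250, f(x_9) = 20.594005, coefficient = 4
x_10 = 3.2500, f(x_10) = 25.790340, coefficient = 1

I ≈ (0.225000/3) × 307.631795 = 23.072385
Exact value: 23.072058
Error: 0.000327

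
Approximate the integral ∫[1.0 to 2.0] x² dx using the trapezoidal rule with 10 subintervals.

f(x) = x²
a = 1.0, b = 2.0, n = 10
h = (b - a)/n = 0.100000

Trapezoidal rule: (h/2)[f(x₀) + 2f(x₁) + 2f(x₂) + ... + f(xₙ)]

x_0 = 1.0000, f(x_0) = 1.000000, coefficient = 1
x_1 = 1.1000, f(x_1) = 1.210000, coefficient = 2
x_2 = 1.2000, f(x_2) = 1.440000, coefficient = 2
x_3 = 1.3000, f(x_3) = 1.690000, coefficient = 2
x_4 = 1.4000, f(x_4) = 1.960000, coefficient = 2
x_5 = 1.5000, f(x_5) = 2.250000, coefficient = 2
x_6 = 1.6000, f(x_6) = 2.560000, coefficient = 2
x_7 = 1.7000, f(x_7) = 2.890000, coefficient = 2
x_8 = 1.8000, f(x_8) = 3.240000, coefficient = 2
x_9 = 1.9000, f(x_9) = 3.610000, coefficient = 2
x_10 = 2.0000, f(x_10) = 4.000000, coefficient = 1

I ≈ (0.100000/2) × 46.700000 = 2.335000
Exact value: 2.333333
Error: 0.001667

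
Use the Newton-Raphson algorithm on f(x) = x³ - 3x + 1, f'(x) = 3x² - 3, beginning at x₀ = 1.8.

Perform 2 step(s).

f(x) = x³ - 3x + 1
f'(x) = 3x² - 3
x₀ = 1.8

Newton-Raphson formula: x_{n+1} = x_n - f(x_n)/f'(x_n)

Iteration 1:
  f(1.800000) = 1.432000
  f'(1.800000) = 6.720000
  x_1 = 1.800000 - 1.432000/6.720000 = 1.586905
Iteration 2:
  f(1.586905) = 0.235535
  f'(1.586905) = 4.554800
  x_2 = 1.586905 - 0.235535/4.554800 = 1.535193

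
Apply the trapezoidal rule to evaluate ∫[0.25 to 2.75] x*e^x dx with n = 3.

f(x) = x*e^x
a = 0.25, b = 2.75, n = 3
h = (b - a)/n = 0.833333

Trapezoidal rule: (h/2)[f(x₀) + 2f(x₁) + 2f(x₂) + ... + f(xₙ)]

x_0 = 0.2500, f(x_0) = 0.321006, coefficient = 1
x_1 = 1.0833, f(x_1) = 3.200721, coefficient = 2
x_2 = 1.9167, f(x_2) = 13.029998, coefficient = 2
x_3 = 2.7500, f(x_3) = 43.017238, coefficient = 1

I ≈ (0.833333/2) × 75.799682 = 31.583201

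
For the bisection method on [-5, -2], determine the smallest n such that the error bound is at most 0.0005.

We need (b-a)/2^n ≤ 0.0005
(-2 - (-5))/2^n ≤ 0.0005
3/2^n ≤ 0.0005
2^n ≥ 6000
n ≥ log₂(6000) = 12.55
n ≥ 13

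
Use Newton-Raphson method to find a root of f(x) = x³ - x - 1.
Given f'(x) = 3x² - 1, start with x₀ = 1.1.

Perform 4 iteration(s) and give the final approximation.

f(x) = x³ - x - 1
f'(x) = 3x² - 1
x₀ = 1.1

Newton-Raphson formula: x_{n+1} = x_n - f(x_n)/f'(x_n)

Iteration 1:
  f(1.100000) = -0.769000
  f'(1.100000) = 2.630000
  x_1 = 1.100000 - (-0.769000)/2.630000 = 1.392395
Iteration 2:
  f(1.392395) = 0.307132
  f'(1.392395) = 4.816295
  x_2 = 1.392395 - 0.307132/4.816295 = 1.328626
Iteration 3:
  f(1.328626) = 0.016727
  f'(1.328626) = 4.295742
  x_3 = 1.328626 - 0.016727/4.295742 = 1.324732
Iteration 4:
  f(1.324732) = 0.000060
  f'(1.324732) = 4.264746
  x_4 = 1.324732 - 0.000060/4.264746 = 1.324718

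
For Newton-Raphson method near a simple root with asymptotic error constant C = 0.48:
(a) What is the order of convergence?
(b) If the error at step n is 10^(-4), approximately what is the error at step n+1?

(a) Newton-Raphson has quadratic (order 2) convergence near simple roots.
    This means |e_{n+1}| ≈ C|e_n|².

(b) With |e_n| = 10^(-4) and C = 0.48:
    |e_{n+1}| ≈ 0.48 × (10^(-4))² = 0.48 × 10^(-8)

(a) 2 (quadratic); (b) |e_{n+1}| ≈ 4.800e-09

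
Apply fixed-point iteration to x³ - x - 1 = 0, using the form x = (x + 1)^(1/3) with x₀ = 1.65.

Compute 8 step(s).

Equation: x³ - x - 1 = 0
Fixed-point form: x = (x + 1)^(1/3)
x₀ = 1.65

x_1 = g(1.650000) = 1.383828
x_2 = g(1.383828) = 1.335852
x_3 = g(1.335852) = 1.326829
x_4 = g(1.326829) = 1.325119
x_5 = g(1.325119) = 1.324794
x_6 = g(1.324794) = 1.324732
x_7 = g(1.324732) = 1.324721
x_8 = g(1.324721) = 1.324718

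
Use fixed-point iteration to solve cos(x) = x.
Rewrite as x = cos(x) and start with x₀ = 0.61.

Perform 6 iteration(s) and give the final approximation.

Equation: cos(x) = x
Fixed-point form: x = cos(x)
x₀ = 0.61

x_1 = g(0.610000) = 0.819648
x_2 = g(0.819648) = 0.682479
x_3 = g(0.682479) = 0.776012
x_4 = g(0.776012) = 0.713713
x_5 = g(0.713713) = 0.755937
x_6 = g(0.755937) = 0.727629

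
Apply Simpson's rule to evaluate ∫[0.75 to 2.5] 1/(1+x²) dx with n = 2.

f(x) = 1/(1+x²)
a = 0.75, b = 2.5, n = 2
h = (b - a)/n = 0.875000

Simpson's rule: (h/3)[f(x₀) + 4f(x₁) + 2f(x₂) + ... + f(xₙ)]

x_0 = 0.7500, f(x_0) = 0.640000, coefficient = 1
x_1 = 1.6250, f(x_1) = 0.274678, coefficient = 4
x_2 = 2.5000, f(x_2) = 0.137931, coefficient = 1

I ≈ (0.875000/3) × 1.876643 = 0.547354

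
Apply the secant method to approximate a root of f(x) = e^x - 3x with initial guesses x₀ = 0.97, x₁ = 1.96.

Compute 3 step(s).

f(x) = e^x - 3x
x₀ = 0.97, x₁ = 1.96

Secant formula: x_{n+1} = x_n - f(x_n)(x_n - x_{n-1})/(f(x_n) - f(x_{n-1}))

Iteration 1:
  f(0.970000) = -0.272056
  f(1.960000) = 1.219327
  x_2 = 1.960000 - 1.219327×(1.960000 - 0.970000)/(1.219327 - (-0.272056))
       = 1.150594
Iteration 2:
  f(1.960000) = 1.219327
  f(1.150594) = -0.291713
  x_3 = 1.150594 - (-0.291713)×(1.150594 - 1.960000)/(-0.291713 - 1.219327)
       = 1.306853
Iteration 3:
  f(1.150594) = -0.291713
  f(1.306853) = -0.226030
  x_4 = 1.306853 - (-0.226030)×(1.306853 - 1.150594)/(-0.226030 - (-0.291713))
       = 1.844581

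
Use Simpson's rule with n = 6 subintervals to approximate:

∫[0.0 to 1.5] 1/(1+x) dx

f(x) = 1/(1+x)
a = 0.0, b = 1.5, n = 6
h = (b - a)/n = 0.250000

Simpson's rule: (h/3)[f(x₀) + 4f(x₁) + 2f(x₂) + ... + f(xₙ)]

x_0 = 0.0000, f(x_0) = 1.000000, coefficient = 1
x_1 = 0.2500, f(x_1) = 0.800000, coefficient = 4
x_2 = 0.5000, f(x_2) = 0.666667, coefficient = 2
x_3 = 0.7500, f(x_3) = 0.571429, coefficient = 4
x_4 = 1.0000, f(x_4) = 0.500000, coefficient = 2
x_5 = 1.2500, f(x_5) = 0.444444, coefficient = 4
x_6 = 1.5000, f(x_6) = 0.400000, coefficient = 1

I ≈ (0.250000/3) × 10.996825 = 0.916402
Exact value: 0.916291
Error: 0.000111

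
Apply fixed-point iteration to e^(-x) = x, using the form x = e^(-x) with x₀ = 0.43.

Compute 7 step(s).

Equation: e^(-x) = x
Fixed-point form: x = e^(-x)
x₀ = 0.43

x_1 = g(0.430000) = 0.650509
x_2 = g(0.650509) = 0.521780
x_3 = g(0.521780) = 0.593463
x_4 = g(0.593463) = 0.552411
x_5 = g(0.552411) = 0.575561
x_6 = g(0.575561) = 0.562390
x_7 = g(0.562390) = 0.569846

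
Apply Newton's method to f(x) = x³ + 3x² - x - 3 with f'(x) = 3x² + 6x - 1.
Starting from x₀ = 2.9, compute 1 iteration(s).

f(x) = x³ + 3x² - x - 3
f'(x) = 3x² + 6x - 1
x₀ = 2.9

Newton-Raphson formula: x_{n+1} = x_n - f(x_n)/f'(x_n)

Iteration 1:
  f(2.900000) = 43.719000
  f'(2.900000) = 41.630000
  x_1 = 2.900000 - 43.719000/41.630000 = 1.849820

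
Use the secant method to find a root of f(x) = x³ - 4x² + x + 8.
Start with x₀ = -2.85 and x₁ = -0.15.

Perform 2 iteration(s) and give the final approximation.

f(x) = x³ - 4x² + x + 8
x₀ = -2.85, x₁ = -0.15

Secant formula: x_{n+1} = x_n - f(x_n)(x_n - x_{n-1})/(f(x_n) - f(x_{n-1}))

Iteration 1:
  f(-2.850000) = -50.489125
  f(-0.150000) = 7.756625
  x_2 = -0.150000 - 7.756625×(-0.150000 - (-2.850000))/(7.756625 - (-50.489125))
       = -0.509561
Iteration 2:
  f(-0.150000) = 7.756625
  f(-0.509561) = 6.319522
  x_3 = -0.509561 - 6.319522×(-0.509561 - (-0.150000))/(6.319522 - 7.756625)
       = -2.090695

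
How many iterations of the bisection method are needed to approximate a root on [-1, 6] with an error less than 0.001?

We need (b-a)/2^n ≤ 0.001
(6 - (-1))/2^n ≤ 0.001
7/2^n ≤ 0.001
2^n ≥ 7000
n ≥ log₂(7000) = 12.77
n ≥ 13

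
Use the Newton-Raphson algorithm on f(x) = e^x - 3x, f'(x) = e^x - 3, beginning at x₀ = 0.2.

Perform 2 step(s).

f(x) = e^x - 3x
f'(x) = e^x - 3
x₀ = 0.2

Newton-Raphson formula: x_{n+1} = x_n - f(x_n)/f'(x_n)

Iteration 1:
  f(0.200000) = 0.621403
  f'(0.200000) = -1.778597
  x_1 = 0.200000 - 0.621403/(-1.778597) = 0.549378
Iteration 2:
  f(0.549378) = 0.084041
  f'(0.549378) = -1.267825
  x_2 = 0.549378 - 0.084041/(-1.267825) = 0.615666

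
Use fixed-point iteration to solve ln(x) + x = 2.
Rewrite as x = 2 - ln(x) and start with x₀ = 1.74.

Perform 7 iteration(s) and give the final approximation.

Equation: ln(x) + x = 2
Fixed-point form: x = 2 - ln(x)
x₀ = 1.74

x_1 = g(1.740000) = 1.446115
x_2 = g(1.446115) = 1.631119
x_3 = g(1.631119) = 1.510733
x_4 = g(1.510733) = 1.587405
x_5 = g(1.587405) = 1.537900
x_6 = g(1.537900) = 1.569582
x_7 = g(1.569582) = 1.549190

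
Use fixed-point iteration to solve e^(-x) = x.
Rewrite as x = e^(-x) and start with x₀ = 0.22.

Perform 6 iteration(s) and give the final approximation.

Equation: e^(-x) = x
Fixed-point form: x = e^(-x)
x₀ = 0.22

x_1 = g(0.220000) = 0.802519
x_2 = g(0.802519) = 0.448199
x_3 = g(0.448199) = 0.638778
x_4 = g(0.638778) = 0.527937
x_5 = g(0.527937) = 0.589820
x_6 = g(0.589820) = 0.554427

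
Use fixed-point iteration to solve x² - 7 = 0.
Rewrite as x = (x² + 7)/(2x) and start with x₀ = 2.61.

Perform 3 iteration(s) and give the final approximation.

Equation: x² - 7 = 0
Fixed-point form: x = (x² + 7)/(2x)
x₀ = 2.61

x_1 = g(2.610000) = 2.645996
x_2 = g(2.645996) = 2.645751
x_3 = g(2.645751) = 2.645751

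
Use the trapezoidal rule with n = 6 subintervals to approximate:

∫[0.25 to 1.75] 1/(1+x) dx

f(x) = 1/(1+x)
a = 0.25, b = 1.75, n = 6
h = (b - a)/n = 0.250000

Trapezoidal rule: (h/2)[f(x₀) + 2f(x₁) + 2f(x₂) + ... + f(xₙ)]

x_0 = 0.2500, f(x_0) = 0.800000, coefficient = 1
x_1 = 0.5000, f(x_1) = 0.666667, coefficient = 2
x_2 = 0.7500, f(x_2) = 0.571429, coefficient = 2
x_3 = 1.0000, f(x_3) = 0.500000, coefficient = 2
x_4 = 1.2500, f(x_4) = 0.444444, coefficient = 2
x_5 = 1.5000, f(x_5) = 0.400000, coefficient = 2
x_6 = 1.7500, f(x_6) = 0.363636, coefficient = 1

I ≈ (0.250000/2) × 6.328716 = 0.791089
Exact value: 0.788457
Error: 0.002632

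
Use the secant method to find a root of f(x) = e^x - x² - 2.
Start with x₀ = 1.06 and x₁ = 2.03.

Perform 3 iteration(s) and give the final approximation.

f(x) = e^x - x² - 2
x₀ = 1.06, x₁ = 2.03

Secant formula: x_{n+1} = x_n - f(x_n)(x_n - x_{n-1})/(f(x_n) - f(x_{n-1}))

Iteration 1:
  f(1.060000) = -0.237229
  f(2.030000) = 1.493186
  x_2 = 2.030000 - 1.493186×(2.030000 - 1.060000)/(1.493186 - (-0.237229))
       = 1.192981
Iteration 2:
  f(2.030000) = 1.493186
  f(1.192981) = -0.126309
  x_3 = 1.192981 - (-0.126309)×(1.192981 - 2.030000)/(-0.126309 - 1.493186)
       = 1.258262
Iteration 3:
  f(1.192981) = -0.126309
  f(1.258262) = -0.063923
  x_4 = 1.258262 - (-0.063923)×(1.258262 - 1.192981)/(-0.063923 - (-0.126309))
       = 1.325153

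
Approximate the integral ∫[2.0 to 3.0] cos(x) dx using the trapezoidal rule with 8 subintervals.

f(x) = cos(x)
a = 2.0, b = 3.0, n = 8
h = (b - a)/n = 0.125000

Trapezoidal rule: (h/2)[f(x₀) + 2f(x₁) + 2f(x₂) + ... + f(xₙ)]

x_0 = 2.0000, f(x_0) = -0.416147, coefficient = 1
x_1 = 2.1250, f(x_1) = -0.526266, coefficient = 2
x_2 = 2.2500, f(x_2) = -0.628174, coefficient = 2
x_3 = 2.3750, f(x_3) = -0.720278, coefficient = 2
x_4 = 2.5000, f(x_4) = -0.801144, coefficient = 2
x_5 = 2.6250, f(x_5) = -0.869507, coefficient = 2
x_6 = 2.7500, f(x_6) = -0.924302, coefficient = 2
x_7 = 2.8750, f(x_7) = -0.964674, coefficient = 2
x_8 = 3.0000, f(x_8) = -0.989992, coefficient = 1

I ≈ (0.125000/2) × -12.274831 = -0.767177
Exact value: -0.768177
Error: 0.001000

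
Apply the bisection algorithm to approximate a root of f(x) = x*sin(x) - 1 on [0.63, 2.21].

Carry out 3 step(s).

f(x) = x*sin(x) - 1
Initial interval: [0.63, 2.21]

Iteration 1:
  c_1 = (0.630000 + 2.210000)/2 = 1.420000
  f(c_1) = f(1.420000) = 0.403886
  f(a) × f(c) < 0, new interval: [0.630000, 1.420000]
Iteration 2:
  c_2 = (0.630000 + 1.420000)/2 = 1.025000
  f(c_2) = f(1.025000) = -0.123918
  f(a) × f(c) ≥ 0, new interval: [1.025000, 1.420000]
Iteration 3:
  c_3 = (1.025000 + 1.420000)/2 = 1.222500
  f(c_3) = f(1.222500) = 0.149096
  f(a) × f(c) < 0, new interval: [1.025000, 1.222500]

After 3 iteration(s), the approximation is c_3 = 1.222500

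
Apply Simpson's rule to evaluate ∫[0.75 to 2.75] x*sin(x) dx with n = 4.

f(x) = x*sin(x)
a = 0.75, b = 2.75, n = 4
h = (b - a)/n = 0.500000

Simpson's rule: (h/3)[f(x₀) + 4f(x₁) + 2f(x₂) + ... + f(xₙ)]

x_0 = 0.7500, f(x_0) = 0.511229, coefficient = 1
x_1 = 1.2500, f(x_1) = 1.186231, coefficient = 4
x_2 = 1.7500, f(x_2) = 1.721975, coefficient = 2
x_3 = 2.2500, f(x_3) = 1.750665, coefficient = 4
x_4 = 2.7500, f(x_4) = 1.049568, coefficient = 1

I ≈ (0.500000/3) × 16.752329 = 2.792055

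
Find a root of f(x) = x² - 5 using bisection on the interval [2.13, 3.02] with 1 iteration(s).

f(x) = x² - 5
Initial interval: [2.13, 3.02]

Iteration 1:
  c_1 = (2.130000 + 3.020000)/2 = 2.575000
  f(c_1) = f(2.575000) = 1.630625
  f(a) × f(c) < 0, new interval: [2.130000, 2.575000]

After 1 iteration(s), the approximation is c_1 = 2.575000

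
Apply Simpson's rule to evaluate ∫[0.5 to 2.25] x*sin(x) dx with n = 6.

f(x) = x*sin(x)
a = 0.5, b = 2.25, n = 6
h = (b - a)/n = 0.291667

Simpson's rule: (h/3)[f(x₀) + 4f(x₁) + 2f(x₂) + ... + f(xₙ)]

x_0 = 0.5000, f(x_0) = 0.239713, coefficient = 1
x_1 = 0.7917, f(x_1) = 0.563291, coefficient = 4
x_2 = 1.0833, f(x_2) = 0.957151, coefficient = 2
x_3 = 1.3750, f(x_3) = 1.348728, coefficient = 4
x_4 = 1.6667, f(x_4) = 1.659013, coefficient = 2
x_5 = 1.9583, f(x_5) = 1.813109, coefficient = 4
x_6 = 2.2500, f(x_6) = 1.750665, coefficient = 1

I ≈ (0.291667/3) × 22.123216 = 2.150868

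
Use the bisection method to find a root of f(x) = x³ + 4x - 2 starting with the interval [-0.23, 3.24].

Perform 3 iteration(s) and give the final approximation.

f(x) = x³ + 4x - 2
Initial interval: [-0.23, 3.24]

Iteration 1:
  c_1 = (-0.230000 + 3.240000)/2 = 1.505000
  f(c_1) = f(1.505000) = 7.428863
  f(a) × f(c) < 0, new interval: [-0.230000, 1.505000]
Iteration 2:
  c_2 = (-0.230000 + 1.505000)/2 = 0.637500
  f(c_2) = f(0.637500) = 0.809084
  f(a) × f(c) < 0, new interval: [-0.230000, 0.637500]
Iteration 3:
  c_3 = (-0.230000 + 0.637500)/2 = 0.203750
  f(c_3) = f(0.203750) = -1.176542
  f(a) × f(c) ≥ 0, new interval: [0.203750, 0.637500]

After 3 iteration(s), the approximation is c_3 = 0.203750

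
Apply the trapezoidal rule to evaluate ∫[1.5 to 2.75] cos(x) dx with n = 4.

f(x) = cos(x)
a = 1.5, b = 2.75, n = 4
h = (b - a)/n = 0.312500

Trapezoidal rule: (h/2)[f(x₀) + 2f(x₁) + 2f(x₂) + ... + f(xₙ)]

x_0 = 1.5000, f(x_0) = 0.070737, coefficient = 1
x_1 = 1.8125, f(x_1) = -0.239357, coefficient = 2
x_2 = 2.1250, f(x_2) = -0.526266, coefficient = 2
x_3 = 2.4375, f(x_3) = -0.762199, coefficient = 2
x_4 = 2.7500, f(x_4) = -0.924302, coefficient = 1

I ≈ (0.312500/2) × -3.909211 = -0.610814
Exact value: -0.615834
Error: 0.005020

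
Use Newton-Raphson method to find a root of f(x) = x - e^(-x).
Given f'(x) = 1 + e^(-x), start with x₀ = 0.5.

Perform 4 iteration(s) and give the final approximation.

f(x) = x - e^(-x)
f'(x) = 1 + e^(-x)
x₀ = 0.5

Newton-Raphson formula: x_{n+1} = x_n - f(x_n)/f'(x_n)

Iteration 1:
  f(0.500000) = -0.106531
  f'(0.500000) = 1.606531
  x_1 = 0.500000 - (-0.106531)/1.606531 = 0.566311
Iteration 2:
  f(0.566311) = -0.001305
  f'(0.566311) = 1.567616
  x_2 = 0.566311 - (-0.001305)/1.567616 = 0.567143
Iteration 3:
  f(0.567143) = 0.000000
  f'(0.567143) = 1.567143
  x_3 = 0.567143 - 0.000000/1.567143 = 0.567143
Iteration 4:
  f(0.567143) = 0.000000
  f'(0.567143) = 1.567143
  x_4 = 0.567143 - 0.000000/1.567143 = 0.567143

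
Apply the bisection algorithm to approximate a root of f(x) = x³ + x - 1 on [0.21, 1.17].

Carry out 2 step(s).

f(x) = x³ + x - 1
Initial interval: [0.21, 1.17]

Iteration 1:
  c_1 = (0.210000 + 1.170000)/2 = 0.690000
  f(c_1) = f(0.690000) = 0.018509
  f(a) × f(c) < 0, new interval: [0.210000, 0.690000]
Iteration 2:
  c_2 = (0.210000 + 0.690000)/2 = 0.450000
  f(c_2) = f(0.450000) = -0.458875
  f(a) × f(c) ≥ 0, new interval: [0.450000, 0.690000]

After 2 iteration(s), the approximation is c_2 = 0.450000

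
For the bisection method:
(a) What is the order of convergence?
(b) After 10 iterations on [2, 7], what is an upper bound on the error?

(a) Bisection has linear (order 1) convergence; the error is halved each step.

(b) Error bound = (b-a)/2^n = (7 - 2)/2^{10}
    = 5/2^{10}

(a) 1 (linear); (b) error ≤ 4.88e-03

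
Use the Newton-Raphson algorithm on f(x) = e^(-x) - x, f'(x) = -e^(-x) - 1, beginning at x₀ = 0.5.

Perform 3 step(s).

f(x) = e^(-x) - x
f'(x) = -e^(-x) - 1
x₀ = 0.5

Newton-Raphson formula: x_{n+1} = x_n - f(x_n)/f'(x_n)

Iteration 1:
  f(0.500000) = 0.106531
  f'(0.500000) = -1.606531
  x_1 = 0.500000 - 0.106531/(-1.606531) = 0.566311
Iteration 2:
  f(0.566311) = 0.001305
  f'(0.566311) = -1.567616
  x_2 = 0.566311 - 0.001305/(-1.567616) = 0.567143
Iteration 3:
  f(0.567143) = 0.000000
  f'(0.567143) = -1.567143
  x_3 = 0.567143 - 0.000000/(-1.567143) = 0.567143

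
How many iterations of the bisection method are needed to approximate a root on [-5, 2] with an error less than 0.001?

We need (b-a)/2^n ≤ 0.001
(2 - (-5))/2^n ≤ 0.001
7/2^n ≤ 0.001
2^n ≥ 7000
n ≥ log₂(7000) = 12.77
n ≥ 13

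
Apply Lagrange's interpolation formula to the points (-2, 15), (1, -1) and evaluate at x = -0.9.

Lagrange interpolation formula:
P(x) = Σ yᵢ × Lᵢ(x)
where Lᵢ(x) = Π_{j≠i} (x - xⱼ)/(xᵢ - xⱼ)

L_0(-0.9) = (-0.9 - 1)/(-2 - 1) = 0.633333
L_1(-0.9) = (-0.9 - (-2))/(1 - (-2)) = 0.366667

P(-0.9) = 15×L_0(-0.9) + (-1)×L_1(-0.9)
P(-0.9) = 9.133333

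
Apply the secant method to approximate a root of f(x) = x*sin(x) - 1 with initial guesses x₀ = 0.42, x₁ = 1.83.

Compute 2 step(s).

f(x) = x*sin(x) - 1
x₀ = 0.42, x₁ = 1.83

Secant formula: x_{n+1} = x_n - f(x_n)(x_n - x_{n-1})/(f(x_n) - f(x_{n-1}))

Iteration 1:
  f(0.420000) = -0.828741
  f(1.830000) = 0.768868
  x_2 = 1.830000 - 0.768868×(1.830000 - 0.420000)/(0.768868 - (-0.828741))
       = 1.151421
Iteration 2:
  f(1.830000) = 0.768868
  f(1.151421) = 0.051643
  x_3 = 1.151421 - 0.051643×(1.151421 - 1.830000)/(0.051643 - 0.768868)
       = 1.102561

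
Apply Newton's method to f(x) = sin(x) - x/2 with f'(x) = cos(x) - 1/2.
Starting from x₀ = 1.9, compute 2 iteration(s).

f(x) = sin(x) - x/2
f'(x) = cos(x) - 1/2
x₀ = 1.9

Newton-Raphson formula: x_{n+1} = x_n - f(x_n)/f'(x_n)

Iteration 1:
  f(1.900000) = -0.003700
  f'(1.900000) = -0.823290
  x_1 = 1.900000 - (-0.003700)/(-0.823290) = 1.895506
Iteration 2:
  f(1.895506) = -0.000010
  f'(1.895506) = -0.819034
  x_2 = 1.895506 - (-0.000010)/(-0.819034) = 1.895494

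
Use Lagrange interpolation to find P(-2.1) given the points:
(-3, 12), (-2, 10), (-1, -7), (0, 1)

Lagrange interpolation formula:
P(x) = Σ yᵢ × Lᵢ(x)
where Lᵢ(x) = Π_{j≠i} (x - xⱼ)/(xᵢ - xⱼ)

L_0(-2.1) = (-2.1 - (-2))/(-3 - (-2)) × (-2.1 - (-1))/(-3 - (-1)) × (-2.1 - 0)/(-3 - 0) = 0.038500
L_1(-2.1) = (-2.1 - (-3))/(-2 - (-3)) × (-2.1 - (-1))/(-2 - (-1)) × (-2.1 - 0)/(-2 - 0) = 1.039500
L_2(-2.1) = (-2.1 - (-3))/(-1 - (-3)) × (-2.1 - (-2))/(-1 - (-2)) × (-2.1 - 0)/(-1 - 0) = -0.094500
L_3(-2.1) = (-2.1 - (-3))/(0 - (-3)) × (-2.1 - (-2))/(0 - (-2)) × (-2.1 - (-1))/(0 - (-1)) = 0.016500

P(-2.1) = 12×L_0(-2.1) + 10×L_1(-2.1) + (-7)×L_2(-2.1) + 1×L_3(-2.1)
P(-2.1) = 11.535000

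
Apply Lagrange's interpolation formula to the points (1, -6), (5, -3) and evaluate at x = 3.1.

Lagrange interpolation formula:
P(x) = Σ yᵢ × Lᵢ(x)
where Lᵢ(x) = Π_{j≠i} (x - xⱼ)/(xᵢ - xⱼ)

L_0(3.1) = (3.1 - 5)/(1 - 5) = 0.475000
L_1(3.1) = (3.1 - 1)/(5 - 1) = 0.525000

P(3.1) = (-6)×L_0(3.1) + (-3)×L_1(3.1)
P(3.1) = -4.425000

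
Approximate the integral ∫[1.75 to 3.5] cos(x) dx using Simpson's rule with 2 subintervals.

f(x) = cos(x)
a = 1.75, b = 3.5, n = 2
h = (b - a)/n = 0.875000

Simpson's rule: (h/3)[f(x₀) + 4f(x₁) + 2f(x₂) + ... + f(xₙ)]

x_0 = 1.7500, f(x_0) = -0.178246, coefficient = 1
x_1 = 2.6250, f(x_1) = -0.869507, coefficient = 4
x_2 = 3.5000, f(x_2) = -0.936457, coefficient = 1

I ≈ (0.875000/3) × -4.592731 = -1.339547
Exact value: -1.334769
Error: 0.004778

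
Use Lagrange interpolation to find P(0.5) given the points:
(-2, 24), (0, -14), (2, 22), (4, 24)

Lagrange interpolation formula:
P(x) = Σ yᵢ × Lᵢ(x)
where Lᵢ(x) = Π_{j≠i} (x - xⱼ)/(xᵢ - xⱼ)

L_0(0.5) = (0.5 - 0)/(-2 - 0) × (0.5 - 2)/(-2 - 2) × (0.5 - 4)/(-2 - 4) = -0.054688
L_1(0.5) = (0.5 - (-2))/(0 - (-2)) × (0.5 - 2)/(0 - 2) × (0.5 - 4)/(0 - 4) = 0.820312
L_2(0.5) = (0.5 - (-2))/(2 - (-2)) × (0.5 - 0)/(2 - 0) × (0.5 - 4)/(2 - 4) = 0.273438
L_3(0.5) = (0.5 - (-2))/(4 - (-2)) × (0.5 - 0)/(4 - 0) × (0.5 - 2)/(4 - 2) = -0.039062

P(0.5) = 24×L_0(0.5) + (-14)×L_1(0.5) + 22×L_2(0.5) + 24×L_3(0.5)
P(0.5) = -7.718750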